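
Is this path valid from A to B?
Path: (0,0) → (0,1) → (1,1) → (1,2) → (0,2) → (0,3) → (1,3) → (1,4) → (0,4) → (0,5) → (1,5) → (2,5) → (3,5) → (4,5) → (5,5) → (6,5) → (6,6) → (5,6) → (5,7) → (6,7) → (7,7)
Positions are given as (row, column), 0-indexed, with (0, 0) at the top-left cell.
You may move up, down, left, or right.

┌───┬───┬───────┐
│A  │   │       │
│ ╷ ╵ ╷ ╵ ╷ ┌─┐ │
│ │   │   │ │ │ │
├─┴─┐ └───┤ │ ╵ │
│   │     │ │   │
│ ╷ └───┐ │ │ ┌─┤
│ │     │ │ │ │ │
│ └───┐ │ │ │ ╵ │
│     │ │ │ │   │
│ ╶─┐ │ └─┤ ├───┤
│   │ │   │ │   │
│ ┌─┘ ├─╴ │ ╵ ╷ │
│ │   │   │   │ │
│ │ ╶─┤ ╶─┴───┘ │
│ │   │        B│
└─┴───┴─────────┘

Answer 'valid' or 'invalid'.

Checking path validity:
Result: All consecutive moves are passable.

valid

Correct solution:

┌───┬───┬───────┐
│A ↓│↱ ↓│↱ ↓    │
│ ╷ ╵ ╷ ╵ ╷ ┌─┐ │
│ │↳ ↑│↳ ↑│↓│ │ │
├─┴─┐ └───┤ │ ╵ │
│   │     │↓│   │
│ ╷ └───┐ │ │ ┌─┤
│ │     │ │↓│ │ │
│ └───┐ │ │ │ ╵ │
│     │ │ │↓│   │
│ ╶─┐ │ └─┤ ├───┤
│   │ │   │↓│↱ ↓│
│ ┌─┘ ├─╴ │ ╵ ╷ │
│ │   │   │↳ ↑│↓│
│ │ ╶─┤ ╶─┴───┘ │
│ │   │        B│
└─┴───┴─────────┘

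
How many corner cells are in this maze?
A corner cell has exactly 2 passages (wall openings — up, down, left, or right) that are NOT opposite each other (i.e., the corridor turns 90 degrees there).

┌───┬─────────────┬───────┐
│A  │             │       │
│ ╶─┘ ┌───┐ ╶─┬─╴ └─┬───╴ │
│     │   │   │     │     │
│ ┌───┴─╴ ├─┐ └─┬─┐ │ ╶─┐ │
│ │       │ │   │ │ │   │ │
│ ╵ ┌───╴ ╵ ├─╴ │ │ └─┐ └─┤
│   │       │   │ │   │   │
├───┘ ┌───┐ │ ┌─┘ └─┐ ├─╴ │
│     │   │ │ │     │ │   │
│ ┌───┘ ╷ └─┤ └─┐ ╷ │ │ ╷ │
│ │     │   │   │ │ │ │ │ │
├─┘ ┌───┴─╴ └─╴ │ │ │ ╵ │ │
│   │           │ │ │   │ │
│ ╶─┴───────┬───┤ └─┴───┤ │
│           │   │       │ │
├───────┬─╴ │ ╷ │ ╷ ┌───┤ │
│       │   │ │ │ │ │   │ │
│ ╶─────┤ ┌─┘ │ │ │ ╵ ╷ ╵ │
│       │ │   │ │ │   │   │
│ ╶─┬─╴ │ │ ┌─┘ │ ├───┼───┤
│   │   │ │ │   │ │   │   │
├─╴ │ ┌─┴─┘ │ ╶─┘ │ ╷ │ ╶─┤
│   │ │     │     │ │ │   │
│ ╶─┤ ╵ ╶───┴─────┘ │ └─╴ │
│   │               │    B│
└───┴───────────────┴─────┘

Counting corner cells (2 non-opposite passages):
Total corners: 79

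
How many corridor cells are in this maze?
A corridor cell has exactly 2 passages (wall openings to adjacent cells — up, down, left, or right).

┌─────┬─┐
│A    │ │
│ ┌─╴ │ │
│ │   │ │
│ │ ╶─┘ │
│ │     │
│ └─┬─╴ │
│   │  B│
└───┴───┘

Counting cells with exactly 2 passages:
Total corridor cells: 12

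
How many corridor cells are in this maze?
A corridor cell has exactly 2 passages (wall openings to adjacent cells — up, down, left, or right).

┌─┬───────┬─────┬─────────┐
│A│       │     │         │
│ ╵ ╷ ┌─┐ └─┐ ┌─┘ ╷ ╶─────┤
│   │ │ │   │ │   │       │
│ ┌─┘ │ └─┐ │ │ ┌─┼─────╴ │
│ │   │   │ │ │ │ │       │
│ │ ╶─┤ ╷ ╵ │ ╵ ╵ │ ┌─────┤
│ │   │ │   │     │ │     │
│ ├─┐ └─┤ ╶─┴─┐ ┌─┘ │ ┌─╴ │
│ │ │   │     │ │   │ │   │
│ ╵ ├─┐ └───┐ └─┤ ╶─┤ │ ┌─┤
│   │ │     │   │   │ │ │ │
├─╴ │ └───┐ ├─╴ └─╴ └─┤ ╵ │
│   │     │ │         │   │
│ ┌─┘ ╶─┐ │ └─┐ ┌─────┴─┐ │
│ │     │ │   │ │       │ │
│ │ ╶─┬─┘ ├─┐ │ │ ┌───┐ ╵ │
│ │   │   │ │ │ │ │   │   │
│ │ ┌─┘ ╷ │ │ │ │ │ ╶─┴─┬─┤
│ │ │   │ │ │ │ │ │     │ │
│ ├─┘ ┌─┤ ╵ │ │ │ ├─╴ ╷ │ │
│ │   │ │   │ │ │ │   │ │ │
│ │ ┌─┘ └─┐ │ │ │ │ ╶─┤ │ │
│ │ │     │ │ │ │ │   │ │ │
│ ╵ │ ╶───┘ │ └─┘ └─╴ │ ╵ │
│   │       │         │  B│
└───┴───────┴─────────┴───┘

Counting cells with exactly 2 passages:
Total corridor cells: 127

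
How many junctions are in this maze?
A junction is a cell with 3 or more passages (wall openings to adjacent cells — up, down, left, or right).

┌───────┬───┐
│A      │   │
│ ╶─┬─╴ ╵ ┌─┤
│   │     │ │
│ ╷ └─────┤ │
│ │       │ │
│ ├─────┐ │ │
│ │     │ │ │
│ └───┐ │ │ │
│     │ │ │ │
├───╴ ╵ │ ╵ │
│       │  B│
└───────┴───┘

Checking each cell for number of passages:

Junctions found (3+ passages):
  (1, 0): 3 passages
  (1, 3): 3 passages
  (5, 2): 3 passages
Total junctions: 3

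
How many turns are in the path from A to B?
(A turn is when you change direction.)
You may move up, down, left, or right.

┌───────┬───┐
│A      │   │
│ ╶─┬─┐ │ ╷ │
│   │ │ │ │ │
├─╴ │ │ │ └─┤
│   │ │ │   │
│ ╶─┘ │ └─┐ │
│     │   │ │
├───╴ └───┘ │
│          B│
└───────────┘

Directions: down, right, down, left, down, right, right, down, right, right, right
Number of turns: 7

Solution:

┌───────┬───┐
│A      │   │
│ ╶─┬─┐ │ ╷ │
│↳ ↓│ │ │ │ │
├─╴ │ │ │ └─┤
│↓ ↲│ │ │   │
│ ╶─┘ │ └─┐ │
│↳ → ↓│   │ │
├───╴ └───┘ │
│    ↳ → → B│
└───────────┘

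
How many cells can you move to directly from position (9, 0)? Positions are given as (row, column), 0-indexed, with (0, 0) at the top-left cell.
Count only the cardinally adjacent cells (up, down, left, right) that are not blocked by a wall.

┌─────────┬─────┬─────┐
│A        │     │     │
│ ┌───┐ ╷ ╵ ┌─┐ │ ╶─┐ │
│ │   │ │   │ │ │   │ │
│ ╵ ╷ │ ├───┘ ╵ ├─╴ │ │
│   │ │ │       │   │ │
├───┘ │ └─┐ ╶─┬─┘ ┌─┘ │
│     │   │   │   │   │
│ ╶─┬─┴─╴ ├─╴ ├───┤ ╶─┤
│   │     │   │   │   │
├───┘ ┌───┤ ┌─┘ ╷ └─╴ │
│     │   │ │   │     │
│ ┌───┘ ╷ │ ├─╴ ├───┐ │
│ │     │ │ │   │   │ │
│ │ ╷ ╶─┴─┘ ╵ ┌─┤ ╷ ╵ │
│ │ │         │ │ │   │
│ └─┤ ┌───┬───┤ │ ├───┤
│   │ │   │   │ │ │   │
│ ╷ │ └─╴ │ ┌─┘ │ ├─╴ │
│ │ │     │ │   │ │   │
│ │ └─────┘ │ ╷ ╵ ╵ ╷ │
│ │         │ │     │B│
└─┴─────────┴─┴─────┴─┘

Checking passable neighbors of (9, 0):
Neighbors: (8, 0), (10, 0)
Count: 2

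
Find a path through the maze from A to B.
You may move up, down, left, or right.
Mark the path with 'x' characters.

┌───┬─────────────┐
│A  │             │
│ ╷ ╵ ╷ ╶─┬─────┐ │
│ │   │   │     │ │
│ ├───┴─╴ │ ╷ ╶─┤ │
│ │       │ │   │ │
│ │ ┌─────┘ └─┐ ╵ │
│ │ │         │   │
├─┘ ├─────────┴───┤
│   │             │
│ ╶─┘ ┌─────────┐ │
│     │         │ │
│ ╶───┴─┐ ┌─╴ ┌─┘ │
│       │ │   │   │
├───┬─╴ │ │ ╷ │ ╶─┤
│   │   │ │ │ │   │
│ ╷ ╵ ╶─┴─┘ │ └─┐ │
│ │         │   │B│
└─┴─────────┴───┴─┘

Finding the shortest path through the maze:
Path length: 30 steps
Directions: right → down → right → up → right → down → right → down → left → left → left → down → down → left → down → right → right → up → right → right → right → right → right → right → down → down → left → down → right → down

Solution:

┌───┬─────────────┐
│A x│x x          │
│ ╷ ╵ ╷ ╶─┬─────┐ │
│ │x x│x x│     │ │
│ ├───┴─╴ │ ╷ ╶─┤ │
│ │x x x x│ │   │ │
│ │ ┌─────┘ └─┐ ╵ │
│ │x│         │   │
├─┘ ├─────────┴───┤
│x x│x x x x x x x│
│ ╶─┘ ┌─────────┐ │
│x x x│         │x│
│ ╶───┴─┐ ┌─╴ ┌─┘ │
│       │ │   │x x│
├───┬─╴ │ │ ╷ │ ╶─┤
│   │   │ │ │ │x x│
│ ╷ ╵ ╶─┴─┘ │ └─┐ │
│ │         │   │B│
└─┴─────────┴───┴─┘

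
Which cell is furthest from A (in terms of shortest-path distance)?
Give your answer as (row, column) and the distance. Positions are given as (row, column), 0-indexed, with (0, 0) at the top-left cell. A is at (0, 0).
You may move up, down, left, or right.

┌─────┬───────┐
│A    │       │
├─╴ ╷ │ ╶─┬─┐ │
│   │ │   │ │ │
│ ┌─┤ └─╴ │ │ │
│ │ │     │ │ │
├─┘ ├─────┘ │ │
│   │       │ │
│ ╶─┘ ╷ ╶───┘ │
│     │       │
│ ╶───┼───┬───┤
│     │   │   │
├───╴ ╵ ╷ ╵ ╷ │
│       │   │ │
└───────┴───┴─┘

Computing BFS distances from A to all cells:
Furthest cell: (6, 6)
Distance: 36 steps

Path from A to the furthest cell:

┌─────┬───────┐
│A → ↓│↱ → → ↓│
├─╴ ╷ │ ╶─┬─┐ │
│   │↓│↑ ↰│ │↓│
│ ┌─┤ └─╴ │ │ │
│ │ │↳ → ↑│ │↓│
├─┘ ├─────┘ │ │
│   │↓ ↰    │↓│
│ ╶─┘ ╷ ╶───┘ │
│↓ ← ↲│↑ ← ← ↲│
│ ╶───┼───┬───┤
│↳ → ↓│↱ ↓│↱ ↓│
├───╴ ╵ ╷ ╵ ╷ │
│    ↳ ↑│↳ ↑│B│
└───────┴───┴─┘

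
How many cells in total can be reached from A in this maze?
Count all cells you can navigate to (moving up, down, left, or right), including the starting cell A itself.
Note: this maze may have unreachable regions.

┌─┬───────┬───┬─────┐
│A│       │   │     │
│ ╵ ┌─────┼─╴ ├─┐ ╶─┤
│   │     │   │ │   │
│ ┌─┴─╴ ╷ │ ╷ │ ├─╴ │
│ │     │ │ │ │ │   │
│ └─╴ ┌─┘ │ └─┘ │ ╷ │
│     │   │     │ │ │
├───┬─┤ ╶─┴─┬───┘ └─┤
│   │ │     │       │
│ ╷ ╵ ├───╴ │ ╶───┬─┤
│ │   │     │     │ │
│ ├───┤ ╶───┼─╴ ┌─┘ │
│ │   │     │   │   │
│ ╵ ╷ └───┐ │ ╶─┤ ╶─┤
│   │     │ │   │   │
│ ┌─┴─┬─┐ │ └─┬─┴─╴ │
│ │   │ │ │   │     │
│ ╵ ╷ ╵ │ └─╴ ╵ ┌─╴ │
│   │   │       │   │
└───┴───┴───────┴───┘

Using BFS/flood-fill to find all reachable cells from A:
Maze size: 10 × 10 = 100 total cells
31 cell(s) are walled off and cannot be reached from A.
Reachable cells: 69

Reachable region (· marks reachable cells):

┌─┬───────┬───┬─────┐
│A│· · · ·│   │     │
│ ╵ ┌─────┼─╴ ├─┐ ╶─┤
│· ·│· · ·│   │ │   │
│ ┌─┴─╴ ╷ │ ╷ │ ├─╴ │
│·│· · ·│·│ │ │ │   │
│ └─╴ ┌─┘ │ └─┘ │ ╷ │
│· · ·│· ·│     │ │ │
├───┬─┤ ╶─┴─┬───┘ └─┤
│· ·│·│· · ·│       │
│ ╷ ╵ ├───╴ │ ╶───┬─┤
│·│· ·│· · ·│     │·│
│ ├───┤ ╶───┼─╴ ┌─┘ │
│·│· ·│· · ·│   │· ·│
│ ╵ ╷ └───┐ │ ╶─┤ ╶─┤
│· ·│· · ·│·│   │· ·│
│ ┌─┴─┬─┐ │ └─┬─┴─╴ │
│·│· ·│·│·│· ·│· · ·│
│ ╵ ╷ ╵ │ └─╴ ╵ ┌─╴ │
│· ·│· ·│· · · ·│· ·│
└───┴───┴───────┴───┘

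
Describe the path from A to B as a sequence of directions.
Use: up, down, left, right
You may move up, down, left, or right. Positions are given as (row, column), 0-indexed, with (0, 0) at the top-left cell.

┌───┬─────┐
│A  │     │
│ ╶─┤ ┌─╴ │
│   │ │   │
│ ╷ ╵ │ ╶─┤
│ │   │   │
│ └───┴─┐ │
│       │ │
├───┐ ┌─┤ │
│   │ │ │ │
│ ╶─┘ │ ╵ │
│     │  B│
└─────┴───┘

Finding the path and converting it to directions:
Path through cells: (0,0) → (1,0) → (1,1) → (2,1) → (2,2) → (1,2) → (0,2) → (0,3) → (0,4) → (1,4) → (1,3) → (2,3) → (2,4) → (3,4) → (4,4) → (5,4)
Directions: down, right, down, right, up, up, right, right, down, left, down, right, down, down, down

Solution:

┌───┬─────┐
│A  │↱ → ↓│
│ ╶─┤ ┌─╴ │
│↳ ↓│↑│↓ ↲│
│ ╷ ╵ │ ╶─┤
│ │↳ ↑│↳ ↓│
│ └───┴─┐ │
│       │↓│
├───┐ ┌─┤ │
│   │ │ │↓│
│ ╶─┘ │ ╵ │
│     │  B│
└─────┴───┘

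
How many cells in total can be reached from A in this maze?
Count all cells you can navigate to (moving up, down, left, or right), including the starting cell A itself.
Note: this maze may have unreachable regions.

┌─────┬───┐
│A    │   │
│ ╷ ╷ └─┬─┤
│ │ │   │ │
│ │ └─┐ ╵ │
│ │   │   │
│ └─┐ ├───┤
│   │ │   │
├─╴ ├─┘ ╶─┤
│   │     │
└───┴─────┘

Using BFS/flood-fill to find all reachable cells from A:
Maze size: 5 × 5 = 25 total cells
7 cell(s) are walled off and cannot be reached from A.
Reachable cells: 18

Reachable region (· marks reachable cells):

┌─────┬───┐
│A · ·│   │
│ ╷ ╷ └─┬─┤
│·│·│· ·│·│
│ │ └─┐ ╵ │
│·│· ·│· ·│
│ └─┐ ├───┤
│· ·│·│   │
├─╴ ├─┘ ╶─┤
│· ·│     │
└───┴─────┘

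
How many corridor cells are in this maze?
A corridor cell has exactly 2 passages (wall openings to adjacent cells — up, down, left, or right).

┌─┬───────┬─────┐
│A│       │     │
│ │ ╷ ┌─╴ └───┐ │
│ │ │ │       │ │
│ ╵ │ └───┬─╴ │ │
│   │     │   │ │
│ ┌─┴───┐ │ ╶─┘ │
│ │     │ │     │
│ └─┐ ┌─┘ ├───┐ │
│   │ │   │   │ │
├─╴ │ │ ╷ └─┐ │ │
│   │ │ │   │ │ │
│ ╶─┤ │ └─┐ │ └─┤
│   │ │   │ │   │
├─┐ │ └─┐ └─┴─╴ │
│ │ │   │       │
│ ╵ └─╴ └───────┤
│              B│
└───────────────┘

Counting cells with exactly 2 passages:
Total corridor cells: 54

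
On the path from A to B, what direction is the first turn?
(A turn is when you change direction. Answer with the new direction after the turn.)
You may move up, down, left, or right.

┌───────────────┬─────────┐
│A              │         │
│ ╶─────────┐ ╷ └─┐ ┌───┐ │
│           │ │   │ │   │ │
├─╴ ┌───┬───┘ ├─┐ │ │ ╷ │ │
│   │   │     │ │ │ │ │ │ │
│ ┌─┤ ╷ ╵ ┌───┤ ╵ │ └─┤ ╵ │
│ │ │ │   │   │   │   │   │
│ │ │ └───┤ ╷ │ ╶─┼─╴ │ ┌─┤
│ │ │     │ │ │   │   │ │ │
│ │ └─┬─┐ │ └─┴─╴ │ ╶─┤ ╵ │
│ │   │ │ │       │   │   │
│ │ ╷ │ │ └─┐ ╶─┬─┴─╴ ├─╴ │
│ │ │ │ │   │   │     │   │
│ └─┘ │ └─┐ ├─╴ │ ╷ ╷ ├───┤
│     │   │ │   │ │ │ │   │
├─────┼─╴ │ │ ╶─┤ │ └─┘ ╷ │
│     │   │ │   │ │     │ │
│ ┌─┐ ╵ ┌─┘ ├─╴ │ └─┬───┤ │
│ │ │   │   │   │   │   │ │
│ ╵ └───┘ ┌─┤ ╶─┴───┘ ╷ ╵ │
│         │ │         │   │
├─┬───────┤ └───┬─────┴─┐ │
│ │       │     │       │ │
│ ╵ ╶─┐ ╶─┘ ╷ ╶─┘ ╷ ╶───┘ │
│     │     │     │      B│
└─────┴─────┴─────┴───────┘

Directions: right, right, right, right, right, right, right, down, right, down, down, left, down, right, down, left, left, down, right, down, left, down, right, down, left, down, right, right, right, right, up, right, down, right, down, down
First turn direction: down

Solution:

┌───────────────┬─────────┐
│A → → → → → → ↓│         │
│ ╶─────────┐ ╷ └─┐ ┌───┐ │
│           │ │↳ ↓│ │   │ │
├─╴ ┌───┬───┘ ├─┐ │ │ ╷ │ │
│   │   │     │ │↓│ │ │ │ │
│ ┌─┤ ╷ ╵ ┌───┤ ╵ │ └─┤ ╵ │
│ │ │ │   │   │↓ ↲│   │   │
│ │ │ └───┤ ╷ │ ╶─┼─╴ │ ┌─┤
│ │ │     │ │ │↳ ↓│   │ │ │
│ │ └─┬─┐ │ └─┴─╴ │ ╶─┤ ╵ │
│ │   │ │ │  ↓ ← ↲│   │   │
│ │ ╷ │ │ └─┐ ╶─┬─┴─╴ ├─╴ │
│ │ │ │ │   │↳ ↓│     │   │
│ └─┘ │ └─┐ ├─╴ │ ╷ ╷ ├───┤
│     │   │ │↓ ↲│ │ │ │   │
├─────┼─╴ │ │ ╶─┤ │ └─┘ ╷ │
│     │   │ │↳ ↓│ │     │ │
│ ┌─┐ ╵ ┌─┘ ├─╴ │ └─┬───┤ │
│ │ │   │   │↓ ↲│   │↱ ↓│ │
│ ╵ └───┘ ┌─┤ ╶─┴───┘ ╷ ╵ │
│         │ │↳ → → → ↑│↳ ↓│
├─┬───────┤ └───┬─────┴─┐ │
│ │       │     │       │↓│
│ ╵ ╶─┐ ╶─┘ ╷ ╶─┘ ╷ ╶───┘ │
│     │     │     │      B│
└─────┴─────┴─────┴───────┘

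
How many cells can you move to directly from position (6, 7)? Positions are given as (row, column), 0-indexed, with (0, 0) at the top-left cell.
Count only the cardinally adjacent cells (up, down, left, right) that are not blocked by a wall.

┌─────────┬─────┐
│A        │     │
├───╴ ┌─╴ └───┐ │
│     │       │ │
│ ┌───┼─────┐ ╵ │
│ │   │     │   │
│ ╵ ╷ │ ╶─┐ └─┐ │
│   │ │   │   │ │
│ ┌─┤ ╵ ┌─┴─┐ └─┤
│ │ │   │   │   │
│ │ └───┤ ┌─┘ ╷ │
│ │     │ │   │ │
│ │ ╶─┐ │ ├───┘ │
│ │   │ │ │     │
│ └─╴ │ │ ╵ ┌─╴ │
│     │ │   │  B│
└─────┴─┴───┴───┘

Checking passable neighbors of (6, 7):
Neighbors: (5, 7), (7, 7), (6, 6)
Count: 3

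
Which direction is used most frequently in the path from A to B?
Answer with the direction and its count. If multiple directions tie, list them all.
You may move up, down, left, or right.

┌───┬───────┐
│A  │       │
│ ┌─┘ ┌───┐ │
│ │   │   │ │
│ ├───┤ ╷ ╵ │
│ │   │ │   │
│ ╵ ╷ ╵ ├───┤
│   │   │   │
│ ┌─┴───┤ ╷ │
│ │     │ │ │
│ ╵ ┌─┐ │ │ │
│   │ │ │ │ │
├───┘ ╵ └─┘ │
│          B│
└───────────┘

Directions: down, down, down, down, down, right, up, right, right, down, down, right, right
Counts: {'down': 7, 'right': 5, 'up': 1}
Most common: down (7 times)

Solution:

┌───┬───────┐
│A  │       │
│ ┌─┘ ┌───┐ │
│↓│   │   │ │
│ ├───┤ ╷ ╵ │
│↓│   │ │   │
│ ╵ ╷ ╵ ├───┤
│↓  │   │   │
│ ┌─┴───┤ ╷ │
│↓│↱ → ↓│ │ │
│ ╵ ┌─┐ │ │ │
│↳ ↑│ │↓│ │ │
├───┘ ╵ └─┘ │
│      ↳ → B│
└───────────┘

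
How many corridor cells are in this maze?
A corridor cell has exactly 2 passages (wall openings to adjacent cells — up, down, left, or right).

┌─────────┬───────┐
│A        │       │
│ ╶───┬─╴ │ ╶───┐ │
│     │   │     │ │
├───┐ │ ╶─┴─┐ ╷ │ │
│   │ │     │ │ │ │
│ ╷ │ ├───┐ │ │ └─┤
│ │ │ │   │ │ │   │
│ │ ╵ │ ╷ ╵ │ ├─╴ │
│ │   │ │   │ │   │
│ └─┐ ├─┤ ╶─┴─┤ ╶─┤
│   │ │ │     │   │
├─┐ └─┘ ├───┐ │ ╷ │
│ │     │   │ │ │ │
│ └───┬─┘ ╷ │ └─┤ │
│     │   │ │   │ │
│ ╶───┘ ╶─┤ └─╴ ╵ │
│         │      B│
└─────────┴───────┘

Counting cells with exactly 2 passages:
Total corridor cells: 65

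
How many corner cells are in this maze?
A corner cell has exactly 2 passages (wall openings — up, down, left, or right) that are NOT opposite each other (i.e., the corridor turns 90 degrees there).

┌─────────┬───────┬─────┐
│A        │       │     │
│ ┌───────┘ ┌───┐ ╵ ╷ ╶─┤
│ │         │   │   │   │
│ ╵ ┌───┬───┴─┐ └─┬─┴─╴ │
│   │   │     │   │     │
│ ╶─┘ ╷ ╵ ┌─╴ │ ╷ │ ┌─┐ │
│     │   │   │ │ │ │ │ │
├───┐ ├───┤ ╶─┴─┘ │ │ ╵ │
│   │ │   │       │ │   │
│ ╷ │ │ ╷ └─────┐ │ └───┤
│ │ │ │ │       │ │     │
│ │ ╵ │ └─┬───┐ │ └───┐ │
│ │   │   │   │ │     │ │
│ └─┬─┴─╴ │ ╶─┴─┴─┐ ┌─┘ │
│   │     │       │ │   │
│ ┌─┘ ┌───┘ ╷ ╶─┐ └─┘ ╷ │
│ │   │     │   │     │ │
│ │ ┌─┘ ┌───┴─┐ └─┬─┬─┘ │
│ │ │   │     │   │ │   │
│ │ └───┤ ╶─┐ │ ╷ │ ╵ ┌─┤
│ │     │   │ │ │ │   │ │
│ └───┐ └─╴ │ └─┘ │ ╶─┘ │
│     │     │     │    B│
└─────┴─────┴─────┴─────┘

Counting corner cells (2 non-opposite passages):
Total corners: 70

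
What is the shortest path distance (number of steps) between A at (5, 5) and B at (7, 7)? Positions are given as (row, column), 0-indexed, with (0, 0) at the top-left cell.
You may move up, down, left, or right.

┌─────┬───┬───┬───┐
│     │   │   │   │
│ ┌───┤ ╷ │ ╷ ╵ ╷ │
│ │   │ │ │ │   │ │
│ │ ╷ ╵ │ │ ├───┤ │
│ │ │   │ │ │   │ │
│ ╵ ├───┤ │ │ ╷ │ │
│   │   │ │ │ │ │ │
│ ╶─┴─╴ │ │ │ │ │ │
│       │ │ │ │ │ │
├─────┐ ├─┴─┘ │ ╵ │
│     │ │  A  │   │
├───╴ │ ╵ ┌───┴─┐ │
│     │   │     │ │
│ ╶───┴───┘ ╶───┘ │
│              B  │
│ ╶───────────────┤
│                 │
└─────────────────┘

Finding path from (5, 5) to (7, 7):
Path: (5,5) → (5,6) → (4,6) → (3,6) → (2,6) → (2,7) → (3,7) → (4,7) → (5,7) → (5,8) → (6,8) → (7,8) → (7,7)
Distance: 12 steps

Solution:

┌─────┬───┬───┬───┐
│     │   │   │   │
│ ┌───┤ ╷ │ ╷ ╵ ╷ │
│ │   │ │ │ │   │ │
│ │ ╷ ╵ │ │ ├───┤ │
│ │ │   │ │ │↱ ↓│ │
│ ╵ ├───┤ │ │ ╷ │ │
│   │   │ │ │↑│↓│ │
│ ╶─┴─╴ │ │ │ │ │ │
│       │ │ │↑│↓│ │
├─────┐ ├─┴─┘ │ ╵ │
│     │ │  A ↑│↳ ↓│
├───╴ │ ╵ ┌───┴─┐ │
│     │   │     │↓│
│ ╶───┴───┘ ╶───┘ │
│              B ↲│
│ ╶───────────────┤
│                 │
└─────────────────┘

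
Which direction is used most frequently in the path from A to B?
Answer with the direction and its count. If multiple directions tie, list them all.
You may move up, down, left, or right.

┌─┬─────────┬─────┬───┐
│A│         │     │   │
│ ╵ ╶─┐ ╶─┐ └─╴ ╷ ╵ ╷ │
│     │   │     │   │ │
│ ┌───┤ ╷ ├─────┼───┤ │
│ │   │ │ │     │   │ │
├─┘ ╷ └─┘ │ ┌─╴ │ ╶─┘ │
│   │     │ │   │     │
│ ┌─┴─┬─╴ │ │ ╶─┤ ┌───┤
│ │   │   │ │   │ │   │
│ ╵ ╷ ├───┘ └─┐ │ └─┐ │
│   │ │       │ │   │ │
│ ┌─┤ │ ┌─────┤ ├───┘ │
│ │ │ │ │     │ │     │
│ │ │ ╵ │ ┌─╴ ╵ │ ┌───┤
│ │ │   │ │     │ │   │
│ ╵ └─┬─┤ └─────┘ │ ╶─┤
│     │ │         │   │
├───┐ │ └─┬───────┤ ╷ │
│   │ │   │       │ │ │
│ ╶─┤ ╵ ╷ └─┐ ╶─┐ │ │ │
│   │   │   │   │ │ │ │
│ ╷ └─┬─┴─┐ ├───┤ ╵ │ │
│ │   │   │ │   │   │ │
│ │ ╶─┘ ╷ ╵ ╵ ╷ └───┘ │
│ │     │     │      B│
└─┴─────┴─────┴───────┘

Directions: down, right, up, right, right, down, right, down, down, left, left, up, left, down, left, down, down, down, down, down, right, right, down, down, right, up, right, down, right, down, down, right, up, right, down, right, right, right
Counts: {'down': 16, 'right': 14, 'up': 4, 'left': 4}
Most common: down (16 times)

Solution:

┌─┬─────────┬─────┬───┐
│A│↱ → ↓    │     │   │
│ ╵ ╶─┐ ╶─┐ └─╴ ╷ ╵ ╷ │
│↳ ↑  │↳ ↓│     │   │ │
│ ┌───┤ ╷ ├─────┼───┤ │
│ │↓ ↰│ │↓│     │   │ │
├─┘ ╷ └─┘ │ ┌─╴ │ ╶─┘ │
│↓ ↲│↑ ← ↲│ │   │     │
│ ┌─┴─┬─╴ │ │ ╶─┤ ┌───┤
│↓│   │   │ │   │ │   │
│ ╵ ╷ ├───┘ └─┐ │ └─┐ │
│↓  │ │       │ │   │ │
│ ┌─┤ │ ┌─────┤ ├───┘ │
│↓│ │ │ │     │ │     │
│ │ │ ╵ │ ┌─╴ ╵ │ ┌───┤
│↓│ │   │ │     │ │   │
│ ╵ └─┬─┤ └─────┘ │ ╶─┤
│↳ → ↓│ │         │   │
├───┐ │ └─┬───────┤ ╷ │
│   │↓│↱ ↓│       │ │ │
│ ╶─┤ ╵ ╷ └─┐ ╶─┐ │ │ │
│   │↳ ↑│↳ ↓│   │ │ │ │
│ ╷ └─┬─┴─┐ ├───┤ ╵ │ │
│ │   │   │↓│↱ ↓│   │ │
│ │ ╶─┘ ╷ ╵ ╵ ╷ └───┘ │
│ │     │  ↳ ↑│↳ → → B│
└─┴─────┴─────┴───────┘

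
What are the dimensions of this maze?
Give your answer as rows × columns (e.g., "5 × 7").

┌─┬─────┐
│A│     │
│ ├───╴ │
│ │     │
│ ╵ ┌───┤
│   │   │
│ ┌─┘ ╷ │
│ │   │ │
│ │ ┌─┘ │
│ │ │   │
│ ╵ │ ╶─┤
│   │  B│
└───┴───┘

Counting the maze dimensions:
Rows (vertical): 6
Columns (horizontal): 4
Dimensions: 6 × 4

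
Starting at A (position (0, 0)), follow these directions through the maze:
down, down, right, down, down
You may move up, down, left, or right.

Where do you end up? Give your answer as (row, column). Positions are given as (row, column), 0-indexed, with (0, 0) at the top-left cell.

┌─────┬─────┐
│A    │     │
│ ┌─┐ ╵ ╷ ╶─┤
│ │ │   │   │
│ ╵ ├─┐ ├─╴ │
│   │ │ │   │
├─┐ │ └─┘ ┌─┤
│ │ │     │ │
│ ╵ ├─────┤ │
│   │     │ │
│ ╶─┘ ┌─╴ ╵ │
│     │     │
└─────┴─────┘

Following directions step by step:
Start: (0, 0)
  down: (0, 0) → (1, 0)
  down: (1, 0) → (2, 0)
  right: (2, 0) → (2, 1)
  down: (2, 1) → (3, 1)
  down: (3, 1) → (4, 1)
Final position: (4, 1)

Path taken:

┌─────┬─────┐
│A    │     │
│ ┌─┐ ╵ ╷ ╶─┤
│↓│ │   │   │
│ ╵ ├─┐ ├─╴ │
│↳ ↓│ │ │   │
├─┐ │ └─┘ ┌─┤
│ │↓│     │ │
│ ╵ ├─────┤ │
│  B│     │ │
│ ╶─┘ ┌─╴ ╵ │
│     │     │
└─────┴─────┘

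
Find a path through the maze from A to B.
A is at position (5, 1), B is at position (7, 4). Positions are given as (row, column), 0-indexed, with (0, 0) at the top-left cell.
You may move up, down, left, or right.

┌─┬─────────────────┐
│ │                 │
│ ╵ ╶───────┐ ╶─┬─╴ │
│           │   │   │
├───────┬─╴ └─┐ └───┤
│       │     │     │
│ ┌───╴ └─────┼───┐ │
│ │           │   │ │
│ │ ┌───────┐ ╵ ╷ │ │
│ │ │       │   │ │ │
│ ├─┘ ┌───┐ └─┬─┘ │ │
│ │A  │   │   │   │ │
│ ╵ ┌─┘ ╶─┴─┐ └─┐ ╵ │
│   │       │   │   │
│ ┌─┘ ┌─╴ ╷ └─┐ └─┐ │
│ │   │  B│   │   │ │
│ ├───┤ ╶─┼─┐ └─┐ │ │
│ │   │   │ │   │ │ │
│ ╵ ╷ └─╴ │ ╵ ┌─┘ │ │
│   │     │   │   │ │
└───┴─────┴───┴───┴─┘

Finding the shortest path from (5, 1) to (7, 4):
Path length: 15 steps
Directions: down → left → down → down → down → right → up → right → down → right → right → up → left → up → right

Solution:

┌─┬─────────────────┐
│ │                 │
│ ╵ ╶───────┐ ╶─┬─╴ │
│           │   │   │
├───────┬─╴ └─┐ └───┤
│       │     │     │
│ ┌───╴ └─────┼───┐ │
│ │           │   │ │
│ │ ┌───────┐ ╵ ╷ │ │
│ │ │       │   │ │ │
│ ├─┘ ┌───┐ └─┬─┘ │ │
│ │A  │   │   │   │ │
│ ╵ ┌─┘ ╶─┴─┐ └─┐ ╵ │
│↓ ↲│       │   │   │
│ ┌─┘ ┌─╴ ╷ └─┐ └─┐ │
│↓│   │↱ B│   │   │ │
│ ├───┤ ╶─┼─┐ └─┐ │ │
│↓│↱ ↓│↑ ↰│ │   │ │ │
│ ╵ ╷ └─╴ │ ╵ ┌─┘ │ │
│↳ ↑│↳ → ↑│   │   │ │
└───┴─────┴───┴───┴─┘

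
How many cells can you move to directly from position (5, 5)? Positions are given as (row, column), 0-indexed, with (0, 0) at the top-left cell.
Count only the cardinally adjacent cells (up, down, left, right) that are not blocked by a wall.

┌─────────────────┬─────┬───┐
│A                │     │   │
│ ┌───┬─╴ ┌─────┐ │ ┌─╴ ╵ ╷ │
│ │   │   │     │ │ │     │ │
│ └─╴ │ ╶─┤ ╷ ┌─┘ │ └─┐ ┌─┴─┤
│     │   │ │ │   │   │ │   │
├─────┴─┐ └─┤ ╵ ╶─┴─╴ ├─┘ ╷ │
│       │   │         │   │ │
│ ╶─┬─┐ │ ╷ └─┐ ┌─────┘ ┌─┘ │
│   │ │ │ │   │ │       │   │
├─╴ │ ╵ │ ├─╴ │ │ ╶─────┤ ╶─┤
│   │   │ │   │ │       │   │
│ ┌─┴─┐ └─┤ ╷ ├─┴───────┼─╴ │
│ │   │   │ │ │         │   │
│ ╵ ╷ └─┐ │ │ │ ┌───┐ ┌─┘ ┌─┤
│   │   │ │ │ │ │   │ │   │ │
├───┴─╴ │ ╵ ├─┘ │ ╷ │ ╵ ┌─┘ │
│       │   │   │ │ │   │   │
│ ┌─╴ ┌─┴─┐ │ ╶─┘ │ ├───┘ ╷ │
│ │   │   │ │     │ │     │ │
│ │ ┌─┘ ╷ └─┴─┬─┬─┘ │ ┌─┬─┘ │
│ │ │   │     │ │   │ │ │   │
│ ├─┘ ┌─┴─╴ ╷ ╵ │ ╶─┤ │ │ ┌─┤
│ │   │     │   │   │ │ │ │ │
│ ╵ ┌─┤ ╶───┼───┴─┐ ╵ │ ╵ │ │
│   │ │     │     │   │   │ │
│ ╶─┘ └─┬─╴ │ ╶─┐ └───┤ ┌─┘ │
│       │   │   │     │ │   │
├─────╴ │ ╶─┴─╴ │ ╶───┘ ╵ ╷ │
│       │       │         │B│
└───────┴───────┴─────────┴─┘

Checking passable neighbors of (5, 5):
Neighbors: (6, 5), (5, 6)
Count: 2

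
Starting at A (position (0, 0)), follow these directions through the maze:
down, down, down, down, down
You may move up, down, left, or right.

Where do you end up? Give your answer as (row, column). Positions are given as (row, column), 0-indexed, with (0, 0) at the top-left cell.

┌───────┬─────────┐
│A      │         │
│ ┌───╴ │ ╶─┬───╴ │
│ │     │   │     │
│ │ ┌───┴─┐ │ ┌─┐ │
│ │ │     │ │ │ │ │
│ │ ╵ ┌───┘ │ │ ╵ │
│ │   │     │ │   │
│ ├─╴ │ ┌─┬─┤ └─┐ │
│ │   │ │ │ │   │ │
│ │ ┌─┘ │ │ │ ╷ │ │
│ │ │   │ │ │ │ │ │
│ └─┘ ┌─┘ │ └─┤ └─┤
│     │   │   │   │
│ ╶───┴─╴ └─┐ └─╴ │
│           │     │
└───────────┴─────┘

Following directions step by step:
Start: (0, 0)
  down: (0, 0) → (1, 0)
  down: (1, 0) → (2, 0)
  down: (2, 0) → (3, 0)
  down: (3, 0) → (4, 0)
  down: (4, 0) → (5, 0)
Final position: (5, 0)

Path taken:

┌───────┬─────────┐
│A      │         │
│ ┌───╴ │ ╶─┬───╴ │
│↓│     │   │     │
│ │ ┌───┴─┐ │ ┌─┐ │
│↓│ │     │ │ │ │ │
│ │ ╵ ┌───┘ │ │ ╵ │
│↓│   │     │ │   │
│ ├─╴ │ ┌─┬─┤ └─┐ │
│↓│   │ │ │ │   │ │
│ │ ┌─┘ │ │ │ ╷ │ │
│B│ │   │ │ │ │ │ │
│ └─┘ ┌─┘ │ └─┤ └─┤
│     │   │   │   │
│ ╶───┴─╴ └─┐ └─╴ │
│           │     │
└───────────┴─────┘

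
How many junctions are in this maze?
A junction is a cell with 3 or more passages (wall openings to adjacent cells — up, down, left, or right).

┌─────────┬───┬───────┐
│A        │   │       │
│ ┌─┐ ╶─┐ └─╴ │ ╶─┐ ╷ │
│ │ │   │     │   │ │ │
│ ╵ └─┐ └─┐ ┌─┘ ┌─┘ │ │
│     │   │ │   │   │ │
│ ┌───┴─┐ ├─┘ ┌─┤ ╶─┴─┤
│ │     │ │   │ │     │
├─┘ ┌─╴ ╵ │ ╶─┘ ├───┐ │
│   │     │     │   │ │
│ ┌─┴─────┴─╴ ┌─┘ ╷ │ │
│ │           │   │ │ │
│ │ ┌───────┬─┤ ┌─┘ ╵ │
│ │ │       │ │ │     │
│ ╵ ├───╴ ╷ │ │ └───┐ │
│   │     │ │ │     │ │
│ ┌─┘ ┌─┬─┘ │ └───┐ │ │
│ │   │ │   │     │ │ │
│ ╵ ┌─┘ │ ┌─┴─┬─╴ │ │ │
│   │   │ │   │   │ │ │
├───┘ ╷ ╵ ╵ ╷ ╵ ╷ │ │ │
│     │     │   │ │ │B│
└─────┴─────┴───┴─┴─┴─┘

Checking each cell for number of passages:

Junctions found (3+ passages):
  (0, 2): 3 passages
  (0, 9): 3 passages
  (1, 5): 3 passages
  (1, 7): 3 passages
  (2, 0): 3 passages
  (2, 1): 3 passages
  (4, 3): 3 passages
  (4, 6): 3 passages
  (6, 4): 3 passages
  (6, 9): 3 passages
  (6, 10): 3 passages
  (7, 0): 3 passages
  (9, 3): 3 passages
  (9, 8): 3 passages
  (10, 4): 3 passages
Total junctions: 15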